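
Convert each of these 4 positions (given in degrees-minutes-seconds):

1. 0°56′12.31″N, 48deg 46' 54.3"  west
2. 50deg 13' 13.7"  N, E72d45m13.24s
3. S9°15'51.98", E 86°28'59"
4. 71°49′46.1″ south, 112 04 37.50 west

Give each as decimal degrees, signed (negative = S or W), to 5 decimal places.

1. 0.93675, -48.78175
2. 50.22047, 72.75368
3. -9.26444, 86.48306
4. -71.82947, -112.07708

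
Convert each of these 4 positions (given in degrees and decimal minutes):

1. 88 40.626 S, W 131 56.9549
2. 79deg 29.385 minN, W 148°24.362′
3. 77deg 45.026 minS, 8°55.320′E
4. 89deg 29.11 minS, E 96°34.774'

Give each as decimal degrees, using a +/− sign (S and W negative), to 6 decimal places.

1. -88.677100, -131.949248
2. 79.489750, -148.406033
3. -77.750433, 8.922000
4. -89.485167, 96.579567

Point 1:
  φ: 40.626′ = 0.677100°; total 88.6771000
  S ⇒ negate
  Lon: 56.9549′ = 0.949248°; total 131.9492483
  W → negative
Point 2:
  Lat: 29.385′ = 0.489750°; total 79.4897500
  N ⇒ keep positive
  λ: 148 + 24.362/60 = 148.4060333
  W ⇒ negate
Point 3:
  φ: 77 + 45.026/60 = 77.7504333
  S → negative
  λ: 55.32′ = 0.922000°; total 8.9220000
  E → positive
Point 4:
  φ: 89 + 29.11/60 = 89.4851667
  S ⇒ negate
  Longitude: 96 + 34.774/60 = 96.5795667
  E → positive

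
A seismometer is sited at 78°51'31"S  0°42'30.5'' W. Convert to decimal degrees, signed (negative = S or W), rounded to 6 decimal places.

Latitude: 51′ + 31″ = 51.51667′; 78 + 51.51667/60 = 78.8586111
S → negative
λ: 0 + 42/60 + 30.5/3600 = 0.7084722
hemisphere W, so the sign is −

-78.858611, -0.708472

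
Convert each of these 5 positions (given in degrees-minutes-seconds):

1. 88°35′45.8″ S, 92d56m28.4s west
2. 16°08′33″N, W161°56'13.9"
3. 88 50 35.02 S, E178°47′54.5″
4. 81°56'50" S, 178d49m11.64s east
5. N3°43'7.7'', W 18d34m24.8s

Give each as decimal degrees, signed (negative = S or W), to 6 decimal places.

1. -88.596056, -92.941222
2. 16.142500, -161.937194
3. -88.843061, 178.798472
4. -81.947222, 178.819900
5. 3.718806, -18.573556

Point 1:
  φ: 88° + 35/60 + 45.8/3600 = 88 + 0.583333 + 0.012722 = 88.5960556
  hemisphere S, so the sign is −
  λ: 92 + 56/60 + 28.4/3600 = 92.9412222
  W → negative
Point 2:
  φ: 16° + 8/60 + 33/3600 = 16 + 0.133333 + 0.009167 = 16.1425000
  N → positive
  Lon: 56′ + 13.9″ = 56.23167′; 161 + 56.23167/60 = 161.9371944
  hemisphere W, so the sign is −
Point 3:
  Lat: 88° + 50/60 + 35.02/3600 = 88 + 0.833333 + 0.009728 = 88.8430611
  S → negative
  Longitude: 178° + 47/60 + 54.5/3600 = 178 + 0.783333 + 0.015139 = 178.7984722
  E → positive
Point 4:
  Latitude: 81° + 56/60 + 50/3600 = 81 + 0.933333 + 0.013889 = 81.9472222
  hemisphere S, so the sign is −
  Lon: 178° + 49/60 + 11.64/3600 = 178 + 0.816667 + 0.003233 = 178.8199000
  E ⇒ keep positive
Point 5:
  φ: 3 + 43/60 + 7.7/3600 = 3.7188056
  N ⇒ keep positive
  λ: 18° + 34/60 + 24.8/3600 = 18 + 0.566667 + 0.006889 = 18.5735556
  W → negative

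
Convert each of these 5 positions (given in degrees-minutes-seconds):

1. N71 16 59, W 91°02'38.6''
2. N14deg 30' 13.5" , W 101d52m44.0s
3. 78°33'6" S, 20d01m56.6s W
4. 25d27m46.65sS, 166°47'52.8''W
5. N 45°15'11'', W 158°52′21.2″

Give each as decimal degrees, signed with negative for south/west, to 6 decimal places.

Point 1:
  Latitude: 71° + 16/60 + 59/3600 = 71 + 0.266667 + 0.016389 = 71.2830556
  N ⇒ keep positive
  Longitude: 2′ + 38.6″ = 2.64333′; 91 + 2.64333/60 = 91.0440556
  hemisphere W, so the sign is −
Point 2:
  φ: 14 + 30/60 + 13.5/3600 = 14.5037500
  N → positive
  Lon: 101° + 52/60 + 44/3600 = 101 + 0.866667 + 0.012222 = 101.8788889
  W ⇒ negate
Point 3:
  φ: 78° + 33/60 + 6/3600 = 78 + 0.550000 + 0.001667 = 78.5516667
  S ⇒ negate
  Longitude: 20 + 1/60 + 56.6/3600 = 20.0323889
  W ⇒ negate
Point 4:
  Lat: 25 + 27/60 + 46.65/3600 = 25.4629583
  hemisphere S, so the sign is −
  Lon: 166 + 47/60 + 52.8/3600 = 166.7980000
  W ⇒ negate
Point 5:
  Lat: 45 + 15/60 + 11/3600 = 45.2530556
  N ⇒ keep positive
  λ: 52′ + 21.2″ = 52.35333′; 158 + 52.35333/60 = 158.8725556
  W → negative

1. 71.283056, -91.044056
2. 14.503750, -101.878889
3. -78.551667, -20.032389
4. -25.462958, -166.798000
5. 45.253056, -158.872556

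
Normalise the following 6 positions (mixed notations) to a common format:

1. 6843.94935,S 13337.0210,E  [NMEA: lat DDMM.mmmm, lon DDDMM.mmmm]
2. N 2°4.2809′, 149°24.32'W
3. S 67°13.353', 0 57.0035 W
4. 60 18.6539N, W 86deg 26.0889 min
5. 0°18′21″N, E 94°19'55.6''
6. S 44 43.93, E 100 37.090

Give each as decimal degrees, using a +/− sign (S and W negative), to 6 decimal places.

Point 1:
  Lat: split at 2 digits → 68° and 43.94935′; 68 + 43.94935/60 = 68.7324892
  S ⇒ negate
  Lon: degrees = first 3 digits = 133, minutes = 37.021; 133 + 37.021/60 = 133.6170167
  E → positive
Point 2:
  Lat: 4.2809′ = 0.071348°; total 2.0713483
  N → positive
  Longitude: 24.32′ = 0.405333°; total 149.4053333
  hemisphere W, so the sign is −
Point 3:
  Lat: 13.353′ = 0.222550°; total 67.2225500
  S → negative
  Longitude: 57.0035′ = 0.950058°; total 0.9500583
  hemisphere W, so the sign is −
Point 4:
  Lat: 60 + 18.6539/60 = 60.3108983
  N → positive
  λ: 86 + 26.0889/60 = 86.4348150
  W ⇒ negate
Point 5:
  Latitude: 0 + 18/60 + 21/3600 = 0.3058333
  N → positive
  Longitude: 94° + 19/60 + 55.6/3600 = 94 + 0.316667 + 0.015444 = 94.3321111
  E ⇒ keep positive
Point 6:
  Lat: 44 + 43.93/60 = 44.7321667
  hemisphere S, so the sign is −
  Lon: 37.09′ = 0.618167°; total 100.6181667
  E → positive

1. -68.732489, 133.617017
2. 2.071348, -149.405333
3. -67.222550, -0.950058
4. 60.310898, -86.434815
5. 0.305833, 94.332111
6. -44.732167, 100.618167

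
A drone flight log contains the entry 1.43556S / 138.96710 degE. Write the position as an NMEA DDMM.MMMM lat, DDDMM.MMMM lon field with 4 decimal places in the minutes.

0126.1336,S / 13858.0260,E

Latitude: minutes = (1.435560 − 1) × 60 = 26.133600
Longitude: fractional part 0.967100 → 58.026000 minutes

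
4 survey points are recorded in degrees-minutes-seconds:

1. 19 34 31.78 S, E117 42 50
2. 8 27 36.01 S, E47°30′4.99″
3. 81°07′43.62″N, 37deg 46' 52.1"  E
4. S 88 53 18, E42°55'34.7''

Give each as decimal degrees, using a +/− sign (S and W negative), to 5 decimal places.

Point 1:
  φ: 34′ + 31.78″ = 34.52967′; 19 + 34.52967/60 = 19.575494
  hemisphere S, so the sign is −
  Longitude: 117 + 42/60 + 50/3600 = 117.713889
  E ⇒ keep positive
Point 2:
  Lat: 8° + 27/60 + 36.01/3600 = 8 + 0.450000 + 0.010003 = 8.460003
  hemisphere S, so the sign is −
  Lon: 30′ + 4.99″ = 30.08317′; 47 + 30.08317/60 = 47.501386
  E ⇒ keep positive
Point 3:
  Latitude: 81 + 7/60 + 43.62/3600 = 81.128783
  N → positive
  Lon: 46′ + 52.1″ = 46.86833′; 37 + 46.86833/60 = 37.781139
  E → positive
Point 4:
  Lat: 88° + 53/60 + 18/3600 = 88 + 0.883333 + 0.005000 = 88.888333
  S ⇒ negate
  Longitude: 42 + 55/60 + 34.7/3600 = 42.926306
  E → positive

1. -19.57549, 117.71389
2. -8.46000, 47.50139
3. 81.12878, 37.78114
4. -88.88833, 42.92631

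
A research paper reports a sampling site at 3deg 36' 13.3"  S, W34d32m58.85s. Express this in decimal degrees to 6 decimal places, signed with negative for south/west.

-3.603694, -34.549681

Latitude: 36′ + 13.3″ = 36.22167′; 3 + 36.22167/60 = 3.6036944
S → negative
Longitude: 34° + 32/60 + 58.85/3600 = 34 + 0.533333 + 0.016347 = 34.5496806
W → negative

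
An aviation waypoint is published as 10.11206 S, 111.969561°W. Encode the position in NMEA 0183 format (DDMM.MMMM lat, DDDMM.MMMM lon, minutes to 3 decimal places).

1006.724,S / 11158.174,W

φ: 10° + 0.112060 × 60 = 10° 6.72360′
λ: minutes = (111.969561 − 111) × 60 = 58.17366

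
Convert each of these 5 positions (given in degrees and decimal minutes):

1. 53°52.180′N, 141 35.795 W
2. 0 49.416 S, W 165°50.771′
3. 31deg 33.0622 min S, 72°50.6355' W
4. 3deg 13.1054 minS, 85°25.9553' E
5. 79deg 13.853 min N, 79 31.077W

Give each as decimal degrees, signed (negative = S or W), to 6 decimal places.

1. 53.869667, -141.596583
2. -0.823600, -165.846183
3. -31.551037, -72.843925
4. -3.218423, 85.432588
5. 79.230883, -79.517950

Point 1:
  φ: 52.18′ = 0.869667°; total 53.8696667
  N → positive
  λ: 141 + 35.795/60 = 141.5965833
  W ⇒ negate
Point 2:
  φ: 0 + 49.416/60 = 0.8236000
  S ⇒ negate
  Longitude: 165 + 50.771/60 = 165.8461833
  W ⇒ negate
Point 3:
  Latitude: 33.0622′ = 0.551037°; total 31.5510367
  hemisphere S, so the sign is −
  λ: 72 + 50.6355/60 = 72.8439250
  hemisphere W, so the sign is −
Point 4:
  Latitude: 3 + 13.1054/60 = 3.2184233
  S → negative
  Lon: 85 + 25.9553/60 = 85.4325883
  E ⇒ keep positive
Point 5:
  Lat: 13.853′ = 0.230883°; total 79.2308833
  N → positive
  λ: 31.077′ = 0.517950°; total 79.5179500
  W ⇒ negate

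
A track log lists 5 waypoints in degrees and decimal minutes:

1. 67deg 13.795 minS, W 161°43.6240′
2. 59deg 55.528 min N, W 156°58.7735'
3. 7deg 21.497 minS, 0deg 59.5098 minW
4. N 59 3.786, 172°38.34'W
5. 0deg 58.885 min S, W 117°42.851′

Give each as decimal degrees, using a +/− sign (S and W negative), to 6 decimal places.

1. -67.229917, -161.727067
2. 59.925467, -156.979558
3. -7.358283, -0.991830
4. 59.063100, -172.639000
5. -0.981417, -117.714183

Point 1:
  Lat: 67 + 13.795/60 = 67.2299167
  S ⇒ negate
  Lon: 161 + 43.624/60 = 161.7270667
  W ⇒ negate
Point 2:
  Lat: 59 + 55.528/60 = 59.9254667
  N ⇒ keep positive
  Lon: 156 + 58.7735/60 = 156.9795583
  W → negative
Point 3:
  Latitude: 7 + 21.497/60 = 7.3582833
  S → negative
  Longitude: 0 + 59.5098/60 = 0.9918300
  hemisphere W, so the sign is −
Point 4:
  Latitude: 59 + 3.786/60 = 59.0631000
  N → positive
  Longitude: 38.34′ = 0.639000°; total 172.6390000
  hemisphere W, so the sign is −
Point 5:
  φ: 0 + 58.885/60 = 0.9814167
  hemisphere S, so the sign is −
  Lon: 42.851′ = 0.714183°; total 117.7141833
  W ⇒ negate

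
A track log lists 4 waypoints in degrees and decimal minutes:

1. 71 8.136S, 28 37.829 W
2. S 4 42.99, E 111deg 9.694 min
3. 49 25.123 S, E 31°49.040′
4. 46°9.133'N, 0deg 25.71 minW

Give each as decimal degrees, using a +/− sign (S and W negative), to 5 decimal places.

Point 1:
  Lat: 8.136′ = 0.135600°; total 71.135600
  S ⇒ negate
  Longitude: 37.829′ = 0.630483°; total 28.630483
  W → negative
Point 2:
  Lat: 4 + 42.99/60 = 4.716500
  hemisphere S, so the sign is −
  Longitude: 111 + 9.694/60 = 111.161567
  E → positive
Point 3:
  φ: 49 + 25.123/60 = 49.418717
  S ⇒ negate
  Lon: 31 + 49.04/60 = 31.817333
  E → positive
Point 4:
  Latitude: 46 + 9.133/60 = 46.152217
  N → positive
  λ: 0 + 25.71/60 = 0.428500
  hemisphere W, so the sign is −

1. -71.13560, -28.63048
2. -4.71650, 111.16157
3. -49.41872, 31.81733
4. 46.15222, -0.42850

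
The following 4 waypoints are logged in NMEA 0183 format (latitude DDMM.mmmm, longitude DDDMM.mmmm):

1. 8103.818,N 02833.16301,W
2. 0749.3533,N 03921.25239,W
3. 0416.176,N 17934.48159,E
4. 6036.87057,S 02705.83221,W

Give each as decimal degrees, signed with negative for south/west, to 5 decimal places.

1. 81.06363, -28.55272
2. 7.82256, -39.35421
3. 4.26960, 179.57469
4. -60.61451, -27.09720

Point 1:
  Lat: split at 2 digits → 81° and 3.818′; 81 + 3.818/60 = 81.063633
  N → positive
  Lon: split at 3 digits → 028° and 33.16301′; 28 + 33.16301/60 = 28.552717
  W → negative
Point 2:
  Lat: split at 2 digits → 07° and 49.3533′; 7 + 49.3533/60 = 7.822555
  N ⇒ keep positive
  λ: split at 3 digits → 039° and 21.25239′; 39 + 21.25239/60 = 39.354207
  hemisphere W, so the sign is −
Point 3:
  Lat: degrees = first 2 digits = 4, minutes = 16.176; 4 + 16.176/60 = 4.269600
  N ⇒ keep positive
  λ: degrees = first 3 digits = 179, minutes = 34.48159; 179 + 34.48159/60 = 179.574693
  E → positive
Point 4:
  Lat: split at 2 digits → 60° and 36.87057′; 60 + 36.87057/60 = 60.614510
  S ⇒ negate
  Longitude: split at 3 digits → 027° and 5.83221′; 27 + 5.83221/60 = 27.097204
  W → negative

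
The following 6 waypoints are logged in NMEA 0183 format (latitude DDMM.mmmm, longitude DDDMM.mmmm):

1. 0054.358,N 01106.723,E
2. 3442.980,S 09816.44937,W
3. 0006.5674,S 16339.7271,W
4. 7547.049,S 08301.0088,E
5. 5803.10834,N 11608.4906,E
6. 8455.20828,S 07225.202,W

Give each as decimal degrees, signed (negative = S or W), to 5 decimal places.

Point 1:
  Lat: split at 2 digits → 00° and 54.358′; 0 + 54.358/60 = 0.905967
  N → positive
  λ: split at 3 digits → 011° and 6.723′; 11 + 6.723/60 = 11.112050
  E ⇒ keep positive
Point 2:
  Lat: split at 2 digits → 34° and 42.98′; 34 + 42.98/60 = 34.716333
  hemisphere S, so the sign is −
  Longitude: split at 3 digits → 098° and 16.44937′; 98 + 16.44937/60 = 98.274156
  hemisphere W, so the sign is −
Point 3:
  φ: degrees = first 2 digits = 0, minutes = 6.5674; 0 + 6.5674/60 = 0.109457
  hemisphere S, so the sign is −
  Longitude: split at 3 digits → 163° and 39.7271′; 163 + 39.7271/60 = 163.662118
  hemisphere W, so the sign is −
Point 4:
  φ: split at 2 digits → 75° and 47.049′; 75 + 47.049/60 = 75.784150
  S ⇒ negate
  Lon: degrees = first 3 digits = 83, minutes = 1.0088; 83 + 1.0088/60 = 83.016813
  E → positive
Point 5:
  Lat: split at 2 digits → 58° and 3.10834′; 58 + 3.10834/60 = 58.051806
  N → positive
  Lon: degrees = first 3 digits = 116, minutes = 8.4906; 116 + 8.4906/60 = 116.141510
  E → positive
Point 6:
  Lat: degrees = first 2 digits = 84, minutes = 55.20828; 84 + 55.20828/60 = 84.920138
  S → negative
  λ: split at 3 digits → 072° and 25.202′; 72 + 25.202/60 = 72.420033
  hemisphere W, so the sign is −

1. 0.90597, 11.11205
2. -34.71633, -98.27416
3. -0.10946, -163.66212
4. -75.78415, 83.01681
5. 58.05181, 116.14151
6. -84.92014, -72.42003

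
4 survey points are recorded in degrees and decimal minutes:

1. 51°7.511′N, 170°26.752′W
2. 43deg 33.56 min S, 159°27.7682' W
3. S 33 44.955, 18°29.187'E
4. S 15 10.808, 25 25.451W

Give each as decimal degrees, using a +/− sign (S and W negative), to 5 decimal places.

Point 1:
  Latitude: 51 + 7.511/60 = 51.125183
  N ⇒ keep positive
  Longitude: 26.752′ = 0.445867°; total 170.445867
  hemisphere W, so the sign is −
Point 2:
  Latitude: 33.56′ = 0.559333°; total 43.559333
  hemisphere S, so the sign is −
  λ: 27.7682′ = 0.462803°; total 159.462803
  hemisphere W, so the sign is −
Point 3:
  φ: 33 + 44.955/60 = 33.749250
  S ⇒ negate
  λ: 29.187′ = 0.486450°; total 18.486450
  E → positive
Point 4:
  Lat: 10.808′ = 0.180133°; total 15.180133
  S → negative
  Lon: 25.451′ = 0.424183°; total 25.424183
  hemisphere W, so the sign is −

1. 51.12518, -170.44587
2. -43.55933, -159.46280
3. -33.74925, 18.48645
4. -15.18013, -25.42418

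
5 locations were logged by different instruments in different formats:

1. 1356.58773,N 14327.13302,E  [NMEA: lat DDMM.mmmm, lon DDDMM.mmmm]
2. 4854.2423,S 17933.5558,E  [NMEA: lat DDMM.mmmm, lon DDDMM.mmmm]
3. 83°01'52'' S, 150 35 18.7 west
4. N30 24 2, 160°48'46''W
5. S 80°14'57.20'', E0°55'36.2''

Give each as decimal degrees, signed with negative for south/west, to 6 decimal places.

Point 1:
  φ: degrees = first 2 digits = 13, minutes = 56.58773; 13 + 56.58773/60 = 13.9431288
  N ⇒ keep positive
  λ: degrees = first 3 digits = 143, minutes = 27.13302; 143 + 27.13302/60 = 143.4522170
  E → positive
Point 2:
  Lat: split at 2 digits → 48° and 54.2423′; 48 + 54.2423/60 = 48.9040383
  S ⇒ negate
  Lon: split at 3 digits → 179° and 33.5558′; 179 + 33.5558/60 = 179.5592633
  E ⇒ keep positive
Point 3:
  Lat: 83° + 1/60 + 52/3600 = 83 + 0.016667 + 0.014444 = 83.0311111
  S ⇒ negate
  λ: 150° + 35/60 + 18.7/3600 = 150 + 0.583333 + 0.005194 = 150.5885278
  hemisphere W, so the sign is −
Point 4:
  Lat: 30° + 24/60 + 2/3600 = 30 + 0.400000 + 0.000556 = 30.4005556
  N ⇒ keep positive
  Lon: 160 + 48/60 + 46/3600 = 160.8127778
  W ⇒ negate
Point 5:
  Lat: 80 + 14/60 + 57.2/3600 = 80.2492222
  S → negative
  Lon: 0 + 55/60 + 36.2/3600 = 0.9267222
  E → positive

1. 13.943129, 143.452217
2. -48.904038, 179.559263
3. -83.031111, -150.588528
4. 30.400556, -160.812778
5. -80.249222, 0.926722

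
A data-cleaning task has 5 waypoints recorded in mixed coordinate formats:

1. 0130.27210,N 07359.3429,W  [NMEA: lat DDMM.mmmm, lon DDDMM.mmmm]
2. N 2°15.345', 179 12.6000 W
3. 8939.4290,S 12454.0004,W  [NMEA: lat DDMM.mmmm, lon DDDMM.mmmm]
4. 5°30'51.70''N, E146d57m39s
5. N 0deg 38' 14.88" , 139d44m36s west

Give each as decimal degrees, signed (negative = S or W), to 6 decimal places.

1. 1.504535, -73.989048
2. 2.255750, -179.210000
3. -89.657150, -124.900007
4. 5.514361, 146.960833
5. 0.637467, -139.743333

Point 1:
  Latitude: split at 2 digits → 01° and 30.2721′; 1 + 30.2721/60 = 1.5045350
  N ⇒ keep positive
  Longitude: degrees = first 3 digits = 73, minutes = 59.3429; 73 + 59.3429/60 = 73.9890483
  W ⇒ negate
Point 2:
  φ: 2 + 15.345/60 = 2.2557500
  N → positive
  λ: 179 + 12.6/60 = 179.2100000
  W → negative
Point 3:
  φ: degrees = first 2 digits = 89, minutes = 39.429; 89 + 39.429/60 = 89.6571500
  S ⇒ negate
  λ: split at 3 digits → 124° and 54.0004′; 124 + 54.0004/60 = 124.9000067
  W → negative
Point 4:
  φ: 30′ + 51.7″ = 30.86167′; 5 + 30.86167/60 = 5.5143611
  N → positive
  λ: 57′ + 39″ = 57.65000′; 146 + 57.65000/60 = 146.9608333
  E ⇒ keep positive
Point 5:
  φ: 0 + 38/60 + 14.88/3600 = 0.6374667
  N ⇒ keep positive
  Longitude: 139 + 44/60 + 36/3600 = 139.7433333
  hemisphere W, so the sign is −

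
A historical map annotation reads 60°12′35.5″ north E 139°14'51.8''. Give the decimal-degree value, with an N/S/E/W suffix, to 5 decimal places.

60.20986° N, 139.24772° E

Lat: 60 + 12/60 + 35.5/3600 = 60.209861
Longitude: 14′ + 51.8″ = 14.86333′; 139 + 14.86333/60 = 139.247722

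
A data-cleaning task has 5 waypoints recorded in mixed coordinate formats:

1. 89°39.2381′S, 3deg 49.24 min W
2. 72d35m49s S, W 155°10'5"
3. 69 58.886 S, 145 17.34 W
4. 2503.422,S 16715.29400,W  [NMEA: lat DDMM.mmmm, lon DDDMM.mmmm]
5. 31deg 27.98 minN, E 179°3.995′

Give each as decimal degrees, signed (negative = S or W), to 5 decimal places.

Point 1:
  φ: 89 + 39.2381/60 = 89.653968
  hemisphere S, so the sign is −
  λ: 3 + 49.24/60 = 3.820667
  W → negative
Point 2:
  Lat: 72° + 35/60 + 49/3600 = 72 + 0.583333 + 0.013611 = 72.596944
  hemisphere S, so the sign is −
  Longitude: 10′ + 5″ = 10.08333′; 155 + 10.08333/60 = 155.168056
  W ⇒ negate
Point 3:
  φ: 58.886′ = 0.981433°; total 69.981433
  hemisphere S, so the sign is −
  Longitude: 145 + 17.34/60 = 145.289000
  W → negative
Point 4:
  Lat: split at 2 digits → 25° and 3.422′; 25 + 3.422/60 = 25.057033
  S ⇒ negate
  λ: degrees = first 3 digits = 167, minutes = 15.294; 167 + 15.294/60 = 167.254900
  hemisphere W, so the sign is −
Point 5:
  Lat: 27.98′ = 0.466333°; total 31.466333
  N ⇒ keep positive
  Lon: 3.995′ = 0.066583°; total 179.066583
  E ⇒ keep positive

1. -89.65397, -3.82067
2. -72.59694, -155.16806
3. -69.98143, -145.28900
4. -25.05703, -167.25490
5. 31.46633, 179.06658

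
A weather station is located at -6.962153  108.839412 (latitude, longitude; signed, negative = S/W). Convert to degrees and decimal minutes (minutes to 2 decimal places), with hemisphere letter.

Latitude is negative → S; |value| = 6.962153
Latitude: 6° + 0.962153 × 60 = 6° 57.7292′
λ: fractional part 0.839412 → 50.3647 minutes

6° 57.73′ S, 108° 50.36′ E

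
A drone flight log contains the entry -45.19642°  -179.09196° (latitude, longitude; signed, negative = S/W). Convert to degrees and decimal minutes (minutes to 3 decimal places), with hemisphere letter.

Latitude is negative → S; |value| = 45.196420
φ: 45° + 0.196420 × 60 = 45° 11.78520′
Longitude is negative → W; |value| = 179.091960
Lon: 179° + 0.091960 × 60 = 179° 5.51760′

45° 11.785′ S, 179° 5.518′ W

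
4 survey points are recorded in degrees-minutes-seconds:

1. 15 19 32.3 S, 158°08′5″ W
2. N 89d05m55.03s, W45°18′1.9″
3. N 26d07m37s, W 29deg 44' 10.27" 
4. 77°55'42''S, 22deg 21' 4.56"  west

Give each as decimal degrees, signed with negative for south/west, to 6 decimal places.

Point 1:
  φ: 15° + 19/60 + 32.3/3600 = 15 + 0.316667 + 0.008972 = 15.3256389
  S → negative
  λ: 8′ + 5″ = 8.08333′; 158 + 8.08333/60 = 158.1347222
  W ⇒ negate
Point 2:
  φ: 5′ + 55.03″ = 5.91717′; 89 + 5.91717/60 = 89.0986194
  N ⇒ keep positive
  Longitude: 45 + 18/60 + 1.9/3600 = 45.3005278
  W → negative
Point 3:
  Latitude: 26° + 7/60 + 37/3600 = 26 + 0.116667 + 0.010278 = 26.1269444
  N ⇒ keep positive
  Lon: 29 + 44/60 + 10.27/3600 = 29.7361861
  W → negative
Point 4:
  Latitude: 55′ + 42″ = 55.70000′; 77 + 55.70000/60 = 77.9283333
  S ⇒ negate
  λ: 22° + 21/60 + 4.56/3600 = 22 + 0.350000 + 0.001267 = 22.3512667
  W ⇒ negate

1. -15.325639, -158.134722
2. 89.098619, -45.300528
3. 26.126944, -29.736186
4. -77.928333, -22.351267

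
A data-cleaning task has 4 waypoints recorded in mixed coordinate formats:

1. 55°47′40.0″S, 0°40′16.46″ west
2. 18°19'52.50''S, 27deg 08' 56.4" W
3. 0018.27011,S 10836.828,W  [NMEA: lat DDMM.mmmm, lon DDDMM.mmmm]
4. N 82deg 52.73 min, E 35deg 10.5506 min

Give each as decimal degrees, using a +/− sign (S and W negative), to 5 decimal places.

1. -55.79444, -0.67124
2. -18.33125, -27.14900
3. -0.30450, -108.61380
4. 82.87883, 35.17584

Point 1:
  φ: 47′ + 40″ = 47.66667′; 55 + 47.66667/60 = 55.794444
  S ⇒ negate
  Longitude: 0 + 40/60 + 16.46/3600 = 0.671239
  W ⇒ negate
Point 2:
  φ: 19′ + 52.5″ = 19.87500′; 18 + 19.87500/60 = 18.331250
  hemisphere S, so the sign is −
  λ: 27 + 8/60 + 56.4/3600 = 27.149000
  W → negative
Point 3:
  φ: degrees = first 2 digits = 0, minutes = 18.27011; 0 + 18.27011/60 = 0.304502
  hemisphere S, so the sign is −
  λ: degrees = first 3 digits = 108, minutes = 36.828; 108 + 36.828/60 = 108.613800
  hemisphere W, so the sign is −
Point 4:
  φ: 82 + 52.73/60 = 82.878833
  N → positive
  Lon: 35 + 10.5506/60 = 35.175843
  E ⇒ keep positive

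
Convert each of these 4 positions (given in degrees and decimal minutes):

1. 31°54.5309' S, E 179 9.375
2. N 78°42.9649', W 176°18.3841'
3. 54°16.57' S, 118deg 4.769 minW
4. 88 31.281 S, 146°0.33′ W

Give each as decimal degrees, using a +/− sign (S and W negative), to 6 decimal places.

Point 1:
  φ: 54.5309′ = 0.908848°; total 31.9088483
  hemisphere S, so the sign is −
  Longitude: 179 + 9.375/60 = 179.1562500
  E ⇒ keep positive
Point 2:
  Lat: 78 + 42.9649/60 = 78.7160817
  N → positive
  Longitude: 176 + 18.3841/60 = 176.3064017
  W ⇒ negate
Point 3:
  Lat: 54 + 16.57/60 = 54.2761667
  S → negative
  λ: 118 + 4.769/60 = 118.0794833
  W ⇒ negate
Point 4:
  Latitude: 88 + 31.281/60 = 88.5213500
  hemisphere S, so the sign is −
  Lon: 146 + 0.33/60 = 146.0055000
  W ⇒ negate

1. -31.908848, 179.156250
2. 78.716082, -176.306402
3. -54.276167, -118.079483
4. -88.521350, -146.005500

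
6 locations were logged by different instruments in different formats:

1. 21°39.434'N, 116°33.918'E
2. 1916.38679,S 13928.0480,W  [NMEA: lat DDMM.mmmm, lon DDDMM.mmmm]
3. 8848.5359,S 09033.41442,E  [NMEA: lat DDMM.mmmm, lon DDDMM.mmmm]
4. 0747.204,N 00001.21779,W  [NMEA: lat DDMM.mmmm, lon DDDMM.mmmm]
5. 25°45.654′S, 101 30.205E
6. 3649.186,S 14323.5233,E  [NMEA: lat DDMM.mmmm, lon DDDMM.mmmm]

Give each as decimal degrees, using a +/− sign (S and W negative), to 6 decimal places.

Point 1:
  Latitude: 21 + 39.434/60 = 21.6572333
  N → positive
  Longitude: 33.918′ = 0.565300°; total 116.5653000
  E ⇒ keep positive
Point 2:
  Latitude: degrees = first 2 digits = 19, minutes = 16.38679; 19 + 16.38679/60 = 19.2731132
  S → negative
  Lon: degrees = first 3 digits = 139, minutes = 28.048; 139 + 28.048/60 = 139.4674667
  W → negative
Point 3:
  Latitude: split at 2 digits → 88° and 48.5359′; 88 + 48.5359/60 = 88.8089317
  S → negative
  Longitude: split at 3 digits → 090° and 33.41442′; 90 + 33.41442/60 = 90.5569070
  E → positive
Point 4:
  φ: degrees = first 2 digits = 7, minutes = 47.204; 7 + 47.204/60 = 7.7867333
  N ⇒ keep positive
  Lon: split at 3 digits → 000° and 1.21779′; 0 + 1.21779/60 = 0.0202965
  W ⇒ negate
Point 5:
  φ: 45.654′ = 0.760900°; total 25.7609000
  hemisphere S, so the sign is −
  λ: 101 + 30.205/60 = 101.5034167
  E → positive
Point 6:
  φ: split at 2 digits → 36° and 49.186′; 36 + 49.186/60 = 36.8197667
  hemisphere S, so the sign is −
  Longitude: split at 3 digits → 143° and 23.5233′; 143 + 23.5233/60 = 143.3920550
  E ⇒ keep positive

1. 21.657233, 116.565300
2. -19.273113, -139.467467
3. -88.808932, 90.556907
4. 7.786733, -0.020297
5. -25.760900, 101.503417
6. -36.819767, 143.392055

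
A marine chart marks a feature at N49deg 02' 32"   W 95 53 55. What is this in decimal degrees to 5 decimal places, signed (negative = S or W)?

φ: 2′ + 32″ = 2.53333′; 49 + 2.53333/60 = 49.042222
N → positive
Lon: 95 + 53/60 + 55/3600 = 95.898611
W → negative

49.04222, -95.89861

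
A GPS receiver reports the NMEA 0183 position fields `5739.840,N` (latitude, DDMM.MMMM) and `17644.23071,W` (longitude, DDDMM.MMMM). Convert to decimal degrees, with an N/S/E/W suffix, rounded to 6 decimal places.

φ: degrees = first 2 digits = 57, minutes = 39.84; 57 + 39.84/60 = 57.6640000
Lon: degrees = first 3 digits = 176, minutes = 44.23071; 176 + 44.23071/60 = 176.7371785

57.664000° N, 176.737179° W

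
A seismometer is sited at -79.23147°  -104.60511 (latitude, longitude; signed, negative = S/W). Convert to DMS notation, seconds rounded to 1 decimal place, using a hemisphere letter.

Latitude is negative → S; |value| = 79.231470
φ: whole degrees 79; 13.88820′ → 13′ and 53.292″
Longitude is negative → W; |value| = 104.605110
Longitude: whole degrees 104; 36.30660′ → 36′ and 18.396″

79°13′53.3″ S, 104°36′18.4″ W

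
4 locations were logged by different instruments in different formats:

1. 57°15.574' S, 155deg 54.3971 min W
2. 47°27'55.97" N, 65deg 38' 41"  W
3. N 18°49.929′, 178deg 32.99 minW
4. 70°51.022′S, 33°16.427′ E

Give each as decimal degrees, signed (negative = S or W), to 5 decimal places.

Point 1:
  Lat: 57 + 15.574/60 = 57.259567
  S → negative
  λ: 54.3971′ = 0.906618°; total 155.906618
  hemisphere W, so the sign is −
Point 2:
  φ: 47° + 27/60 + 55.97/3600 = 47 + 0.450000 + 0.015547 = 47.465547
  N ⇒ keep positive
  Lon: 65° + 38/60 + 41/3600 = 65 + 0.633333 + 0.011389 = 65.644722
  hemisphere W, so the sign is −
Point 3:
  Lat: 49.929′ = 0.832150°; total 18.832150
  N ⇒ keep positive
  λ: 32.99′ = 0.549833°; total 178.549833
  hemisphere W, so the sign is −
Point 4:
  Lat: 70 + 51.022/60 = 70.850367
  hemisphere S, so the sign is −
  Longitude: 33 + 16.427/60 = 33.273783
  E → positive

1. -57.25957, -155.90662
2. 47.46555, -65.64472
3. 18.83215, -178.54983
4. -70.85037, 33.27378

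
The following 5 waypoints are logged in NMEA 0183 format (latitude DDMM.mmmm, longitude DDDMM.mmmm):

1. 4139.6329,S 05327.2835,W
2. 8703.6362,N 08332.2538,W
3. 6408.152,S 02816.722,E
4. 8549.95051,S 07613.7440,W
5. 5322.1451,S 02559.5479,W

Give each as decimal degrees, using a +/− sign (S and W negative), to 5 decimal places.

1. -41.66055, -53.45473
2. 87.06060, -83.53756
3. -64.13587, 28.27870
4. -85.83251, -76.22907
5. -53.36909, -25.99247

Point 1:
  Lat: split at 2 digits → 41° and 39.6329′; 41 + 39.6329/60 = 41.660548
  hemisphere S, so the sign is −
  Longitude: split at 3 digits → 053° and 27.2835′; 53 + 27.2835/60 = 53.454725
  W → negative
Point 2:
  φ: degrees = first 2 digits = 87, minutes = 3.6362; 87 + 3.6362/60 = 87.060603
  N → positive
  Longitude: split at 3 digits → 083° and 32.2538′; 83 + 32.2538/60 = 83.537563
  W ⇒ negate
Point 3:
  Lat: degrees = first 2 digits = 64, minutes = 8.152; 64 + 8.152/60 = 64.135867
  S → negative
  λ: degrees = first 3 digits = 28, minutes = 16.722; 28 + 16.722/60 = 28.278700
  E → positive
Point 4:
  Latitude: degrees = first 2 digits = 85, minutes = 49.95051; 85 + 49.95051/60 = 85.832509
  S ⇒ negate
  λ: degrees = first 3 digits = 76, minutes = 13.744; 76 + 13.744/60 = 76.229067
  W ⇒ negate
Point 5:
  Lat: degrees = first 2 digits = 53, minutes = 22.1451; 53 + 22.1451/60 = 53.369085
  S → negative
  Longitude: split at 3 digits → 025° and 59.5479′; 25 + 59.5479/60 = 25.992465
  W ⇒ negate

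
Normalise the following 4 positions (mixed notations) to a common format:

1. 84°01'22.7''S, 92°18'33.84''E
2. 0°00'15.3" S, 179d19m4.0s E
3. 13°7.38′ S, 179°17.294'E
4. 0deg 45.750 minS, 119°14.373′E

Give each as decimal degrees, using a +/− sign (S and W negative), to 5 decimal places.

Point 1:
  Lat: 1′ + 22.7″ = 1.37833′; 84 + 1.37833/60 = 84.022972
  S → negative
  Longitude: 92° + 18/60 + 33.84/3600 = 92 + 0.300000 + 0.009400 = 92.309400
  E ⇒ keep positive
Point 2:
  Latitude: 0′ + 15.3″ = 0.25500′; 0 + 0.25500/60 = 0.004250
  S → negative
  λ: 179° + 19/60 + 4/3600 = 179 + 0.316667 + 0.001111 = 179.317778
  E → positive
Point 3:
  φ: 13 + 7.38/60 = 13.123000
  S ⇒ negate
  Lon: 17.294′ = 0.288233°; total 179.288233
  E ⇒ keep positive
Point 4:
  Lat: 45.75′ = 0.762500°; total 0.762500
  S → negative
  Lon: 119 + 14.373/60 = 119.239550
  E → positive

1. -84.02297, 92.30940
2. -0.00425, 179.31778
3. -13.12300, 179.28823
4. -0.76250, 119.23955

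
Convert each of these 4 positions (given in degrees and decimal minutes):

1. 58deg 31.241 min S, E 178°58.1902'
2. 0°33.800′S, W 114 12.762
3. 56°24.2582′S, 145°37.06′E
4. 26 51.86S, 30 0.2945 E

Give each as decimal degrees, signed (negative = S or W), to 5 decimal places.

Point 1:
  Latitude: 31.241′ = 0.520683°; total 58.520683
  S ⇒ negate
  Lon: 58.1902′ = 0.969837°; total 178.969837
  E ⇒ keep positive
Point 2:
  Latitude: 33.8′ = 0.563333°; total 0.563333
  S ⇒ negate
  Lon: 114 + 12.762/60 = 114.212700
  W → negative
Point 3:
  Lat: 24.2582′ = 0.404303°; total 56.404303
  S → negative
  Lon: 37.06′ = 0.617667°; total 145.617667
  E → positive
Point 4:
  Latitude: 26 + 51.86/60 = 26.864333
  hemisphere S, so the sign is −
  λ: 0.2945′ = 0.004908°; total 30.004908
  E ⇒ keep positive

1. -58.52068, 178.96984
2. -0.56333, -114.21270
3. -56.40430, 145.61767
4. -26.86433, 30.00491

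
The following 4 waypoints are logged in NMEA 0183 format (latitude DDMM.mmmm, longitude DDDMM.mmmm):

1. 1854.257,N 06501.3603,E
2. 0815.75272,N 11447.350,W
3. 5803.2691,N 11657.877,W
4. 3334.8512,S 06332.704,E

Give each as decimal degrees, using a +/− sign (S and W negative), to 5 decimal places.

1. 18.90428, 65.02267
2. 8.26255, -114.78917
3. 58.05449, -116.96462
4. -33.58085, 63.54507

Point 1:
  φ: split at 2 digits → 18° and 54.257′; 18 + 54.257/60 = 18.904283
  N → positive
  Longitude: degrees = first 3 digits = 65, minutes = 1.3603; 65 + 1.3603/60 = 65.022672
  E ⇒ keep positive
Point 2:
  Lat: degrees = first 2 digits = 8, minutes = 15.75272; 8 + 15.75272/60 = 8.262545
  N → positive
  Lon: degrees = first 3 digits = 114, minutes = 47.35; 114 + 47.35/60 = 114.789167
  W ⇒ negate
Point 3:
  Latitude: degrees = first 2 digits = 58, minutes = 3.2691; 58 + 3.2691/60 = 58.054485
  N ⇒ keep positive
  λ: split at 3 digits → 116° and 57.877′; 116 + 57.877/60 = 116.964617
  W ⇒ negate
Point 4:
  Lat: split at 2 digits → 33° and 34.8512′; 33 + 34.8512/60 = 33.580853
  hemisphere S, so the sign is −
  λ: split at 3 digits → 063° and 32.704′; 63 + 32.704/60 = 63.545067
  E ⇒ keep positive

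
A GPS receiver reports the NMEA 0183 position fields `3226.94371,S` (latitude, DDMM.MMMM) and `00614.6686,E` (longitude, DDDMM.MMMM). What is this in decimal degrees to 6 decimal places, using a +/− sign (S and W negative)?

φ: degrees = first 2 digits = 32, minutes = 26.94371; 32 + 26.94371/60 = 32.4490618
S ⇒ negate
λ: split at 3 digits → 006° and 14.6686′; 6 + 14.6686/60 = 6.2444767
E → positive

-32.449062, 6.244477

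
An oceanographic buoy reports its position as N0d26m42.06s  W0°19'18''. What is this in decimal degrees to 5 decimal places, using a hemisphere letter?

Lat: 0° + 26/60 + 42.06/3600 = 0 + 0.433333 + 0.011683 = 0.445017
Lon: 0° + 19/60 + 18/3600 = 0 + 0.316667 + 0.005000 = 0.321667

0.44502° N, 0.32167° W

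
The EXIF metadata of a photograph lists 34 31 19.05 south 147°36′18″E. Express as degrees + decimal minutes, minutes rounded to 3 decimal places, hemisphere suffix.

34° 31.318′ S, 147° 36.300′ E

Lat: seconds/60 = 0.31750; minutes = 31 + 0.31750 = 31.31750
λ: seconds/60 = 0.30000; minutes = 36 + 0.30000 = 36.30000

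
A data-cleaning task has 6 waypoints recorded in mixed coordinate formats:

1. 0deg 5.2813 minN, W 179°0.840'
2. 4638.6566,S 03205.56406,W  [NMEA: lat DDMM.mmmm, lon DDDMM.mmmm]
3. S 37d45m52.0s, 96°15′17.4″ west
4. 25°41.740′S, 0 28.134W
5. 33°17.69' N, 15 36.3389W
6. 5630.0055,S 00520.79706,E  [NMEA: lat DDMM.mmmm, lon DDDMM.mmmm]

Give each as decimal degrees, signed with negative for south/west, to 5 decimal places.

1. 0.08802, -179.01400
2. -46.64428, -32.09273
3. -37.76444, -96.25483
4. -25.69567, -0.46890
5. 33.29483, -15.60565
6. -56.50009, 5.34662

Point 1:
  φ: 0 + 5.2813/60 = 0.088022
  N ⇒ keep positive
  λ: 0.84′ = 0.014000°; total 179.014000
  W → negative
Point 2:
  Lat: split at 2 digits → 46° and 38.6566′; 46 + 38.6566/60 = 46.644277
  S → negative
  Longitude: split at 3 digits → 032° and 5.56406′; 32 + 5.56406/60 = 32.092734
  W ⇒ negate
Point 3:
  Lat: 37 + 45/60 + 52/3600 = 37.764444
  hemisphere S, so the sign is −
  λ: 96 + 15/60 + 17.4/3600 = 96.254833
  W → negative
Point 4:
  Lat: 41.74′ = 0.695667°; total 25.695667
  hemisphere S, so the sign is −
  λ: 28.134′ = 0.468900°; total 0.468900
  W → negative
Point 5:
  Latitude: 17.69′ = 0.294833°; total 33.294833
  N → positive
  Lon: 36.3389′ = 0.605648°; total 15.605648
  W ⇒ negate
Point 6:
  Latitude: split at 2 digits → 56° and 30.0055′; 56 + 30.0055/60 = 56.500092
  S → negative
  Lon: split at 3 digits → 005° and 20.79706′; 5 + 20.79706/60 = 5.346618
  E ⇒ keep positive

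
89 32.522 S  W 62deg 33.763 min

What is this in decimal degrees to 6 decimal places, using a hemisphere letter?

φ: 32.522′ = 0.542033°; total 89.5420333
λ: 33.763′ = 0.562717°; total 62.5627167

89.542033° S, 62.562717° W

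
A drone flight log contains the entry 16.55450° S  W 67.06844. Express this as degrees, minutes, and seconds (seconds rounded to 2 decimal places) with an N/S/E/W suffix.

Latitude: whole degrees 16; 33.27000′ → 33′ and 16.2000″
Longitude: 0.068440° → 4.10640′; 0.10640 × 60 = 6.3840″

16°33′16.20″ S, 67°04′6.38″ W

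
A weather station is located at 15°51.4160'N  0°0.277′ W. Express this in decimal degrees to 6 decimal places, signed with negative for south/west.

15.856933, -0.004617

φ: 15 + 51.416/60 = 15.8569333
N → positive
Longitude: 0.277′ = 0.004617°; total 0.0046167
W → negative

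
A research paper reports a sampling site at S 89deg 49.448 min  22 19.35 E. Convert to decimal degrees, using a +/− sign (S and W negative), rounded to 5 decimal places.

-89.82413, 22.32250

Latitude: 89 + 49.448/60 = 89.824133
S ⇒ negate
λ: 19.35′ = 0.322500°; total 22.322500
E → positive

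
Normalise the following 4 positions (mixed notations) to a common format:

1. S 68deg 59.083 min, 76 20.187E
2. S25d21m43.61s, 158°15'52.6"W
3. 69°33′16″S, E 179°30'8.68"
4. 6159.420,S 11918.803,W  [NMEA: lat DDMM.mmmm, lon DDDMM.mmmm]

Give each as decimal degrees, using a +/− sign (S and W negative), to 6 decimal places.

1. -68.984717, 76.336450
2. -25.362114, -158.264611
3. -69.554444, 179.502411
4. -61.990333, -119.313383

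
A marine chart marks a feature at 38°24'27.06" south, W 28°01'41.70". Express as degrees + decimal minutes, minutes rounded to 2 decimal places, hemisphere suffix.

φ: seconds/60 = 0.45100; minutes = 24 + 0.45100 = 24.4510
λ: seconds/60 = 0.69500; minutes = 1 + 0.69500 = 1.6950

38° 24.45′ S, 28° 1.70′ W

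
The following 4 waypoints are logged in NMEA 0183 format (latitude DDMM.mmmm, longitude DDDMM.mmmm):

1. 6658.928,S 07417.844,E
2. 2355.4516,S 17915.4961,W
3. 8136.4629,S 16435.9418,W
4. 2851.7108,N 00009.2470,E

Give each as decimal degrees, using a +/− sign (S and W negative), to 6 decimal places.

Point 1:
  Lat: degrees = first 2 digits = 66, minutes = 58.928; 66 + 58.928/60 = 66.9821333
  S ⇒ negate
  Lon: degrees = first 3 digits = 74, minutes = 17.844; 74 + 17.844/60 = 74.2974000
  E → positive
Point 2:
  Latitude: degrees = first 2 digits = 23, minutes = 55.4516; 23 + 55.4516/60 = 23.9241933
  S → negative
  Longitude: split at 3 digits → 179° and 15.4961′; 179 + 15.4961/60 = 179.2582683
  W → negative
Point 3:
  Latitude: degrees = first 2 digits = 81, minutes = 36.4629; 81 + 36.4629/60 = 81.6077150
  S → negative
  Longitude: split at 3 digits → 164° and 35.9418′; 164 + 35.9418/60 = 164.5990300
  W ⇒ negate
Point 4:
  Lat: split at 2 digits → 28° and 51.7108′; 28 + 51.7108/60 = 28.8618467
  N ⇒ keep positive
  Lon: split at 3 digits → 000° and 9.247′; 0 + 9.247/60 = 0.1541167
  E → positive

1. -66.982133, 74.297400
2. -23.924193, -179.258268
3. -81.607715, -164.599030
4. 28.861847, 0.154117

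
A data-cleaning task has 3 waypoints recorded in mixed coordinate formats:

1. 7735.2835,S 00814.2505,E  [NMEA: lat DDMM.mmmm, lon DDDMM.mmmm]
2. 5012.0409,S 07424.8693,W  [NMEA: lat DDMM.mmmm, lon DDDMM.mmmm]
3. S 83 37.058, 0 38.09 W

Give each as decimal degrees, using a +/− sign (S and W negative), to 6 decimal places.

Point 1:
  Lat: split at 2 digits → 77° and 35.2835′; 77 + 35.2835/60 = 77.5880583
  S → negative
  Longitude: degrees = first 3 digits = 8, minutes = 14.2505; 8 + 14.2505/60 = 8.2375083
  E ⇒ keep positive
Point 2:
  φ: split at 2 digits → 50° and 12.0409′; 50 + 12.0409/60 = 50.2006817
  S ⇒ negate
  Longitude: degrees = first 3 digits = 74, minutes = 24.8693; 74 + 24.8693/60 = 74.4144883
  W → negative
Point 3:
  Lat: 37.058′ = 0.617633°; total 83.6176333
  hemisphere S, so the sign is −
  λ: 38.09′ = 0.634833°; total 0.6348333
  W ⇒ negate

1. -77.588058, 8.237508
2. -50.200682, -74.414488
3. -83.617633, -0.634833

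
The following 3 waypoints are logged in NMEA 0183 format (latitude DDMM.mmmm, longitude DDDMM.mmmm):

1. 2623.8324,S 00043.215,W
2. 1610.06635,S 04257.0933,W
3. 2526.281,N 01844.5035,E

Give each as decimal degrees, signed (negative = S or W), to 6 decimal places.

1. -26.397207, -0.720250
2. -16.167773, -42.951555
3. 25.438017, 18.741725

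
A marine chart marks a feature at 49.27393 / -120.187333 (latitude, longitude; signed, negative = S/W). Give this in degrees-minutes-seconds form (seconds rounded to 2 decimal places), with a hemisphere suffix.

49°16′26.15″ N, 120°11′14.40″ W

φ: whole degrees 49; 16.43580′ → 16′ and 26.1480″
Longitude is negative → W; |value| = 120.187333
Lon: 0.187333° → 11.23998′; 0.23998 × 60 = 14.3988″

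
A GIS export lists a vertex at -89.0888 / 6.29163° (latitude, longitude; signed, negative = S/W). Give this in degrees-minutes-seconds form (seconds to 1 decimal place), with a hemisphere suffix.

89°05′19.7″ S, 6°17′29.9″ E

Latitude is negative → S; |value| = 89.088800
φ: 0.088800° → 5.32800′; 0.32800 × 60 = 19.680″
Longitude: whole degrees 6; 17.49780′ → 17′ and 29.868″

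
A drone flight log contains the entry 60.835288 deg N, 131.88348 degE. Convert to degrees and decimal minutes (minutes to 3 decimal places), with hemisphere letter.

60° 50.117′ N, 131° 53.009′ E

Lat: minutes = (60.835288 − 60) × 60 = 50.11728
λ: 131° + 0.883480 × 60 = 131° 53.00880′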